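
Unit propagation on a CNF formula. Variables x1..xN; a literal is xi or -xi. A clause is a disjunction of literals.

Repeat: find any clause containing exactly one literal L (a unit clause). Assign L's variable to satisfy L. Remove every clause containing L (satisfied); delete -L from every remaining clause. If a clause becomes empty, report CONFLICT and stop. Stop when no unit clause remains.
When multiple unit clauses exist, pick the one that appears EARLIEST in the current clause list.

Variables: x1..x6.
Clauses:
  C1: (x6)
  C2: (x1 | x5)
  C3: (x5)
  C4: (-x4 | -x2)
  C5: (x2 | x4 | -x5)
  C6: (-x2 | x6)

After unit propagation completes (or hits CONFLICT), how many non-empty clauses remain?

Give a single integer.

unit clause [6] forces x6=T; simplify:
  satisfied 2 clause(s); 4 remain; assigned so far: [6]
unit clause [5] forces x5=T; simplify:
  drop -5 from [2, 4, -5] -> [2, 4]
  satisfied 2 clause(s); 2 remain; assigned so far: [5, 6]

Answer: 2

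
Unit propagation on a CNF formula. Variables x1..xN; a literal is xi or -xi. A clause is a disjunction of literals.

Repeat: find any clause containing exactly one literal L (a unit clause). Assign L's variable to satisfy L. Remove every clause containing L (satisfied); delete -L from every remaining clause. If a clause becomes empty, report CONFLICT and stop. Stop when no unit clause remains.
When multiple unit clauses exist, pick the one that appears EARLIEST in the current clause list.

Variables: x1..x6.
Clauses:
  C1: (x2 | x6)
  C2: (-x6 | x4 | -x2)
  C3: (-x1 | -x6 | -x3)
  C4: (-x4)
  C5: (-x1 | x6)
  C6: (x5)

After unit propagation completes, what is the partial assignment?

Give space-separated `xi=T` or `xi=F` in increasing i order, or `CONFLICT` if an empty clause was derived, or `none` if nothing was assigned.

unit clause [-4] forces x4=F; simplify:
  drop 4 from [-6, 4, -2] -> [-6, -2]
  satisfied 1 clause(s); 5 remain; assigned so far: [4]
unit clause [5] forces x5=T; simplify:
  satisfied 1 clause(s); 4 remain; assigned so far: [4, 5]

Answer: x4=F x5=T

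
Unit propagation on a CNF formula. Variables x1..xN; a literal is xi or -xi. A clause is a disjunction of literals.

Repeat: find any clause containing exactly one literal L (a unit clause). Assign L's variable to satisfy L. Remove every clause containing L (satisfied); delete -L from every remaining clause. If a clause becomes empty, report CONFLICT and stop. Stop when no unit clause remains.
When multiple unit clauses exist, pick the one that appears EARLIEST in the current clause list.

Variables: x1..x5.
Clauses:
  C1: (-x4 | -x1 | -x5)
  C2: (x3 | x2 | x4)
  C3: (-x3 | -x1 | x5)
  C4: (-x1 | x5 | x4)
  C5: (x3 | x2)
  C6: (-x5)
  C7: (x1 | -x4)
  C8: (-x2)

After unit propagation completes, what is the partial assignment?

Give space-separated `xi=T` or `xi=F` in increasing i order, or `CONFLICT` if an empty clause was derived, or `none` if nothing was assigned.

Answer: x1=F x2=F x3=T x4=F x5=F

Derivation:
unit clause [-5] forces x5=F; simplify:
  drop 5 from [-3, -1, 5] -> [-3, -1]
  drop 5 from [-1, 5, 4] -> [-1, 4]
  satisfied 2 clause(s); 6 remain; assigned so far: [5]
unit clause [-2] forces x2=F; simplify:
  drop 2 from [3, 2, 4] -> [3, 4]
  drop 2 from [3, 2] -> [3]
  satisfied 1 clause(s); 5 remain; assigned so far: [2, 5]
unit clause [3] forces x3=T; simplify:
  drop -3 from [-3, -1] -> [-1]
  satisfied 2 clause(s); 3 remain; assigned so far: [2, 3, 5]
unit clause [-1] forces x1=F; simplify:
  drop 1 from [1, -4] -> [-4]
  satisfied 2 clause(s); 1 remain; assigned so far: [1, 2, 3, 5]
unit clause [-4] forces x4=F; simplify:
  satisfied 1 clause(s); 0 remain; assigned so far: [1, 2, 3, 4, 5]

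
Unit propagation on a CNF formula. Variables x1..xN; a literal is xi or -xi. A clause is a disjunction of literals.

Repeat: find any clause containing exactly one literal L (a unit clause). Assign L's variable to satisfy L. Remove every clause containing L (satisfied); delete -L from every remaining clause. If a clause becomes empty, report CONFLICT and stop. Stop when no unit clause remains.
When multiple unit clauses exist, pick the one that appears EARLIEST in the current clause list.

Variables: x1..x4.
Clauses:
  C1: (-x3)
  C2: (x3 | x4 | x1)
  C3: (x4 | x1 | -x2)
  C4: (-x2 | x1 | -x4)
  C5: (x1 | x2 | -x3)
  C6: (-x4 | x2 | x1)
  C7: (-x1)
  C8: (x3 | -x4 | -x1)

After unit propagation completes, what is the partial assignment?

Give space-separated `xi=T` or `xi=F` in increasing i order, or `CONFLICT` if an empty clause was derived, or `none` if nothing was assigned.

unit clause [-3] forces x3=F; simplify:
  drop 3 from [3, 4, 1] -> [4, 1]
  drop 3 from [3, -4, -1] -> [-4, -1]
  satisfied 2 clause(s); 6 remain; assigned so far: [3]
unit clause [-1] forces x1=F; simplify:
  drop 1 from [4, 1] -> [4]
  drop 1 from [4, 1, -2] -> [4, -2]
  drop 1 from [-2, 1, -4] -> [-2, -4]
  drop 1 from [-4, 2, 1] -> [-4, 2]
  satisfied 2 clause(s); 4 remain; assigned so far: [1, 3]
unit clause [4] forces x4=T; simplify:
  drop -4 from [-2, -4] -> [-2]
  drop -4 from [-4, 2] -> [2]
  satisfied 2 clause(s); 2 remain; assigned so far: [1, 3, 4]
unit clause [-2] forces x2=F; simplify:
  drop 2 from [2] -> [] (empty!)
  satisfied 1 clause(s); 1 remain; assigned so far: [1, 2, 3, 4]
CONFLICT (empty clause)

Answer: CONFLICT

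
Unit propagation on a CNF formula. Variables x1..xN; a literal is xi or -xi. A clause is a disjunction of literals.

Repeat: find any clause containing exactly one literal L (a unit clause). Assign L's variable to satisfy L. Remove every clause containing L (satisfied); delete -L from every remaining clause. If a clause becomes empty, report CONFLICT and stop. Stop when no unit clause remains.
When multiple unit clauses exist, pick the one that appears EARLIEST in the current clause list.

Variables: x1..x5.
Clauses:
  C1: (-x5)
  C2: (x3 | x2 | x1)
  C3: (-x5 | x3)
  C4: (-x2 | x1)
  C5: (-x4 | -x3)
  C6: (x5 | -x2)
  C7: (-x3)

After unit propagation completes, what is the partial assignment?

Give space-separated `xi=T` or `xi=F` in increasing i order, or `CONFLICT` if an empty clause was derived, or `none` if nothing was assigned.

unit clause [-5] forces x5=F; simplify:
  drop 5 from [5, -2] -> [-2]
  satisfied 2 clause(s); 5 remain; assigned so far: [5]
unit clause [-2] forces x2=F; simplify:
  drop 2 from [3, 2, 1] -> [3, 1]
  satisfied 2 clause(s); 3 remain; assigned so far: [2, 5]
unit clause [-3] forces x3=F; simplify:
  drop 3 from [3, 1] -> [1]
  satisfied 2 clause(s); 1 remain; assigned so far: [2, 3, 5]
unit clause [1] forces x1=T; simplify:
  satisfied 1 clause(s); 0 remain; assigned so far: [1, 2, 3, 5]

Answer: x1=T x2=F x3=F x5=F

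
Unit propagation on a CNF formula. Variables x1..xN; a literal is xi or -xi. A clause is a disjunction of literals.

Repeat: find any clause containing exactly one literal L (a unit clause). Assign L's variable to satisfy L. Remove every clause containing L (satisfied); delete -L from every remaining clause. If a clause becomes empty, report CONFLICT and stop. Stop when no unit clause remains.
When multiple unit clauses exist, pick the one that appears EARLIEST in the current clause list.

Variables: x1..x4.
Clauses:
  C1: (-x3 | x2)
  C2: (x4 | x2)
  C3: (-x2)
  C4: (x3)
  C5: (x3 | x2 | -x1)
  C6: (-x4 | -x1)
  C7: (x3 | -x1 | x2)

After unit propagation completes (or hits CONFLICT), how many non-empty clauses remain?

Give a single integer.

unit clause [-2] forces x2=F; simplify:
  drop 2 from [-3, 2] -> [-3]
  drop 2 from [4, 2] -> [4]
  drop 2 from [3, 2, -1] -> [3, -1]
  drop 2 from [3, -1, 2] -> [3, -1]
  satisfied 1 clause(s); 6 remain; assigned so far: [2]
unit clause [-3] forces x3=F; simplify:
  drop 3 from [3] -> [] (empty!)
  drop 3 from [3, -1] -> [-1]
  drop 3 from [3, -1] -> [-1]
  satisfied 1 clause(s); 5 remain; assigned so far: [2, 3]
CONFLICT (empty clause)

Answer: 4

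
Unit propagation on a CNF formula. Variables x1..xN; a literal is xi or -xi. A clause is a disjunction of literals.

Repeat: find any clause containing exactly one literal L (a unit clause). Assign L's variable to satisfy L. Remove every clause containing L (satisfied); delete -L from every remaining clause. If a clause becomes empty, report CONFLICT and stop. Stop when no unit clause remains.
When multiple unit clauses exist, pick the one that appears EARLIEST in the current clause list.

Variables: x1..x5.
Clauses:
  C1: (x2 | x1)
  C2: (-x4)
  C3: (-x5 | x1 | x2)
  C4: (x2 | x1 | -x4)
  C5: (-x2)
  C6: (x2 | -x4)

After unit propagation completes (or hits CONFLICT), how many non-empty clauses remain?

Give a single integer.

unit clause [-4] forces x4=F; simplify:
  satisfied 3 clause(s); 3 remain; assigned so far: [4]
unit clause [-2] forces x2=F; simplify:
  drop 2 from [2, 1] -> [1]
  drop 2 from [-5, 1, 2] -> [-5, 1]
  satisfied 1 clause(s); 2 remain; assigned so far: [2, 4]
unit clause [1] forces x1=T; simplify:
  satisfied 2 clause(s); 0 remain; assigned so far: [1, 2, 4]

Answer: 0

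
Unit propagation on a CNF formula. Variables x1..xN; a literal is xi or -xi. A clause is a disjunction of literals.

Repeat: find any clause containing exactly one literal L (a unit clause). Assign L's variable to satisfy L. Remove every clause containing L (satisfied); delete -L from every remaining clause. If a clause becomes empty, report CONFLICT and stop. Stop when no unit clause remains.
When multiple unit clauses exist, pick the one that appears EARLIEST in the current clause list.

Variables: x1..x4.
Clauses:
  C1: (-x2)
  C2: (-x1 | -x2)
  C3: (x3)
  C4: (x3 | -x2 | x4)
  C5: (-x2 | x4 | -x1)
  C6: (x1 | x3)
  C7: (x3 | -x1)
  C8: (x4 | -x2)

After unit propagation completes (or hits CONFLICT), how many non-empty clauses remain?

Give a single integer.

unit clause [-2] forces x2=F; simplify:
  satisfied 5 clause(s); 3 remain; assigned so far: [2]
unit clause [3] forces x3=T; simplify:
  satisfied 3 clause(s); 0 remain; assigned so far: [2, 3]

Answer: 0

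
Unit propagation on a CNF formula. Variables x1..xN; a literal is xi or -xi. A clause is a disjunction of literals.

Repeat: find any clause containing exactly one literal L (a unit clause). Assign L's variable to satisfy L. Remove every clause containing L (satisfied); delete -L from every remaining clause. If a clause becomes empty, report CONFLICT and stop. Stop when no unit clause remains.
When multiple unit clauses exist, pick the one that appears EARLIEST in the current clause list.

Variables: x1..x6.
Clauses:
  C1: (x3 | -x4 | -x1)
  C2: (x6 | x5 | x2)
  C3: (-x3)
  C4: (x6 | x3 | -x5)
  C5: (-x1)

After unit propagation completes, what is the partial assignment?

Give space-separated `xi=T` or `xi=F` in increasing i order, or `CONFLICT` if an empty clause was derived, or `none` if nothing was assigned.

Answer: x1=F x3=F

Derivation:
unit clause [-3] forces x3=F; simplify:
  drop 3 from [3, -4, -1] -> [-4, -1]
  drop 3 from [6, 3, -5] -> [6, -5]
  satisfied 1 clause(s); 4 remain; assigned so far: [3]
unit clause [-1] forces x1=F; simplify:
  satisfied 2 clause(s); 2 remain; assigned so far: [1, 3]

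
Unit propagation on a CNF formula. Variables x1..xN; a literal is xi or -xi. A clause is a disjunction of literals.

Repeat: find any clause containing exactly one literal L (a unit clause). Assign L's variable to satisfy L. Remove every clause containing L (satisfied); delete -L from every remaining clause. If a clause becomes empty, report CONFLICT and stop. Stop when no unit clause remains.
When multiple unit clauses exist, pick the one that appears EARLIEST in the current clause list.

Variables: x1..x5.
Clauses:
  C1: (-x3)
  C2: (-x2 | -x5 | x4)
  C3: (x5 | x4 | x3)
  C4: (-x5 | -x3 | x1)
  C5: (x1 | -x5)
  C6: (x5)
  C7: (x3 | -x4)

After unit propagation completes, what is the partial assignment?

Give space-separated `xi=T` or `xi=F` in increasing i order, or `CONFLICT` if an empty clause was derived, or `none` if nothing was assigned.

unit clause [-3] forces x3=F; simplify:
  drop 3 from [5, 4, 3] -> [5, 4]
  drop 3 from [3, -4] -> [-4]
  satisfied 2 clause(s); 5 remain; assigned so far: [3]
unit clause [5] forces x5=T; simplify:
  drop -5 from [-2, -5, 4] -> [-2, 4]
  drop -5 from [1, -5] -> [1]
  satisfied 2 clause(s); 3 remain; assigned so far: [3, 5]
unit clause [1] forces x1=T; simplify:
  satisfied 1 clause(s); 2 remain; assigned so far: [1, 3, 5]
unit clause [-4] forces x4=F; simplify:
  drop 4 from [-2, 4] -> [-2]
  satisfied 1 clause(s); 1 remain; assigned so far: [1, 3, 4, 5]
unit clause [-2] forces x2=F; simplify:
  satisfied 1 clause(s); 0 remain; assigned so far: [1, 2, 3, 4, 5]

Answer: x1=T x2=F x3=F x4=F x5=T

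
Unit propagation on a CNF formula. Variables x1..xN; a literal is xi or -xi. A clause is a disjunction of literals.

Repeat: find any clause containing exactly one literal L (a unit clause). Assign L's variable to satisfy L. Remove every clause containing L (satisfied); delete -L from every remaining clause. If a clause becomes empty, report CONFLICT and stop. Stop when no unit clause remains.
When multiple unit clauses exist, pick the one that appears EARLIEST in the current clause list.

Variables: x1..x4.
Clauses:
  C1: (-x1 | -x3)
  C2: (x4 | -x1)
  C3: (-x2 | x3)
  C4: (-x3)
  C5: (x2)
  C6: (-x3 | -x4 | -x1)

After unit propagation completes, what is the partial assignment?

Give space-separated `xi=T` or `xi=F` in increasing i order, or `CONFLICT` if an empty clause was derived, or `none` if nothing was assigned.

Answer: CONFLICT

Derivation:
unit clause [-3] forces x3=F; simplify:
  drop 3 from [-2, 3] -> [-2]
  satisfied 3 clause(s); 3 remain; assigned so far: [3]
unit clause [-2] forces x2=F; simplify:
  drop 2 from [2] -> [] (empty!)
  satisfied 1 clause(s); 2 remain; assigned so far: [2, 3]
CONFLICT (empty clause)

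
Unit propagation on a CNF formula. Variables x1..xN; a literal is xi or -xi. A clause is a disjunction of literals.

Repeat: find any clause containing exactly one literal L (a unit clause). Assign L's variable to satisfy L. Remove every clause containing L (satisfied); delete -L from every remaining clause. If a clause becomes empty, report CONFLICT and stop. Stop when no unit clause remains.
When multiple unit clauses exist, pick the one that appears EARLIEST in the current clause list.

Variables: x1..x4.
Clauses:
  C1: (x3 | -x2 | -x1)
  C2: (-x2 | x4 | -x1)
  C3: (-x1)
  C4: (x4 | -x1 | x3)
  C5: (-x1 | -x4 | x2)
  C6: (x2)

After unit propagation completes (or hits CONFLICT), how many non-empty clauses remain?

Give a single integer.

unit clause [-1] forces x1=F; simplify:
  satisfied 5 clause(s); 1 remain; assigned so far: [1]
unit clause [2] forces x2=T; simplify:
  satisfied 1 clause(s); 0 remain; assigned so far: [1, 2]

Answer: 0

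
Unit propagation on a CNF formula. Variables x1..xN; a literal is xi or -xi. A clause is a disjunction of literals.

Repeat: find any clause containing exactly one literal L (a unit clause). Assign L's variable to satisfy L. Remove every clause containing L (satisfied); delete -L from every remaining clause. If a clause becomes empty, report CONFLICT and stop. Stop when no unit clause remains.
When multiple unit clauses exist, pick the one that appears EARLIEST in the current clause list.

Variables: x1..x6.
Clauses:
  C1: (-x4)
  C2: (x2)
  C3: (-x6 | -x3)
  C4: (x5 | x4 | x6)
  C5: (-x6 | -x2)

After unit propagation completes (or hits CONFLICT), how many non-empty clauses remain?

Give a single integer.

Answer: 0

Derivation:
unit clause [-4] forces x4=F; simplify:
  drop 4 from [5, 4, 6] -> [5, 6]
  satisfied 1 clause(s); 4 remain; assigned so far: [4]
unit clause [2] forces x2=T; simplify:
  drop -2 from [-6, -2] -> [-6]
  satisfied 1 clause(s); 3 remain; assigned so far: [2, 4]
unit clause [-6] forces x6=F; simplify:
  drop 6 from [5, 6] -> [5]
  satisfied 2 clause(s); 1 remain; assigned so far: [2, 4, 6]
unit clause [5] forces x5=T; simplify:
  satisfied 1 clause(s); 0 remain; assigned so far: [2, 4, 5, 6]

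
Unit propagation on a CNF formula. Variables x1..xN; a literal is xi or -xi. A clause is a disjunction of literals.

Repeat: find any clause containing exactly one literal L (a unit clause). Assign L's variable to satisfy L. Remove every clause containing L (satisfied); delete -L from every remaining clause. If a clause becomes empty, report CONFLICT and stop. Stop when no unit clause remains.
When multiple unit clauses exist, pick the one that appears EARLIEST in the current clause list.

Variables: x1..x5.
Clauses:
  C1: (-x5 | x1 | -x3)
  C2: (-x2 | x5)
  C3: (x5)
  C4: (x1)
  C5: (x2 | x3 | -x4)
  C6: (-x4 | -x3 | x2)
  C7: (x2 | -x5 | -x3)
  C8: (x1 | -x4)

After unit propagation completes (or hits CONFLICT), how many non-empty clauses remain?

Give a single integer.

unit clause [5] forces x5=T; simplify:
  drop -5 from [-5, 1, -3] -> [1, -3]
  drop -5 from [2, -5, -3] -> [2, -3]
  satisfied 2 clause(s); 6 remain; assigned so far: [5]
unit clause [1] forces x1=T; simplify:
  satisfied 3 clause(s); 3 remain; assigned so far: [1, 5]

Answer: 3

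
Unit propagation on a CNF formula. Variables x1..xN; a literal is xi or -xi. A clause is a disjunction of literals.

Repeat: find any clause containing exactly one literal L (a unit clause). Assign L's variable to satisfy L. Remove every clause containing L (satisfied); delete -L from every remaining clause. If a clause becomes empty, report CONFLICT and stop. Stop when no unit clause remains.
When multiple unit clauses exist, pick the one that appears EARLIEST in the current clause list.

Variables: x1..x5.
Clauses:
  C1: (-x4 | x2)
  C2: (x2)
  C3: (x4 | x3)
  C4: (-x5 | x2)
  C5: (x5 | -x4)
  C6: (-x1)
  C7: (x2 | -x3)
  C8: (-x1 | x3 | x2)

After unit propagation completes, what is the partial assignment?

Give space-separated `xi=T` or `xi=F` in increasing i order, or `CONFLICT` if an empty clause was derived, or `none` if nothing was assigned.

unit clause [2] forces x2=T; simplify:
  satisfied 5 clause(s); 3 remain; assigned so far: [2]
unit clause [-1] forces x1=F; simplify:
  satisfied 1 clause(s); 2 remain; assigned so far: [1, 2]

Answer: x1=F x2=T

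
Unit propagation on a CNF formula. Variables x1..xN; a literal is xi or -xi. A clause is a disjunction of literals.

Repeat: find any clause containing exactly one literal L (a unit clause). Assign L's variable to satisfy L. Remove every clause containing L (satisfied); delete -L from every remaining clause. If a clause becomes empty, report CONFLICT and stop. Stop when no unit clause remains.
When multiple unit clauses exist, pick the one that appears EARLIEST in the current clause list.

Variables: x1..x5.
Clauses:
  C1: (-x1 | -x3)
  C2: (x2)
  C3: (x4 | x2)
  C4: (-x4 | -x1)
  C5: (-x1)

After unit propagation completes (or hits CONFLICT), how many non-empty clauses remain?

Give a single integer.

unit clause [2] forces x2=T; simplify:
  satisfied 2 clause(s); 3 remain; assigned so far: [2]
unit clause [-1] forces x1=F; simplify:
  satisfied 3 clause(s); 0 remain; assigned so far: [1, 2]

Answer: 0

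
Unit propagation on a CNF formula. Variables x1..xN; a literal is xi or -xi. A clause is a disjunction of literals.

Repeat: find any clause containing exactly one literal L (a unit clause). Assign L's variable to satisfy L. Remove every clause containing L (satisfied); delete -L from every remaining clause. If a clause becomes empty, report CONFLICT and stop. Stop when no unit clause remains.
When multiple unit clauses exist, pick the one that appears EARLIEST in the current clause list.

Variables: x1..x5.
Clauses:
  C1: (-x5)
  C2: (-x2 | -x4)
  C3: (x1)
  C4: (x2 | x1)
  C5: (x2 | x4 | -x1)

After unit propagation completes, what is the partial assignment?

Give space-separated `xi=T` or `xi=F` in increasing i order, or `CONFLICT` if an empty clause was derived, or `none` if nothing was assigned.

Answer: x1=T x5=F

Derivation:
unit clause [-5] forces x5=F; simplify:
  satisfied 1 clause(s); 4 remain; assigned so far: [5]
unit clause [1] forces x1=T; simplify:
  drop -1 from [2, 4, -1] -> [2, 4]
  satisfied 2 clause(s); 2 remain; assigned so far: [1, 5]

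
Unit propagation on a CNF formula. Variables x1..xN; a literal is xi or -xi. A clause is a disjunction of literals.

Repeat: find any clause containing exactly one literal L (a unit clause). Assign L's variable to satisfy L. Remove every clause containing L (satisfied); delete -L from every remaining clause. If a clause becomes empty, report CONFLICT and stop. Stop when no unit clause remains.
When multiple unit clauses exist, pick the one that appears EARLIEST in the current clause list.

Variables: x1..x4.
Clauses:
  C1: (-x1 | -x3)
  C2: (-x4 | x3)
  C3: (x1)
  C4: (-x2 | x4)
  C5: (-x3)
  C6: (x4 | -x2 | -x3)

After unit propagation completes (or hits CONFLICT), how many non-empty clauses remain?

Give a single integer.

unit clause [1] forces x1=T; simplify:
  drop -1 from [-1, -3] -> [-3]
  satisfied 1 clause(s); 5 remain; assigned so far: [1]
unit clause [-3] forces x3=F; simplify:
  drop 3 from [-4, 3] -> [-4]
  satisfied 3 clause(s); 2 remain; assigned so far: [1, 3]
unit clause [-4] forces x4=F; simplify:
  drop 4 from [-2, 4] -> [-2]
  satisfied 1 clause(s); 1 remain; assigned so far: [1, 3, 4]
unit clause [-2] forces x2=F; simplify:
  satisfied 1 clause(s); 0 remain; assigned so far: [1, 2, 3, 4]

Answer: 0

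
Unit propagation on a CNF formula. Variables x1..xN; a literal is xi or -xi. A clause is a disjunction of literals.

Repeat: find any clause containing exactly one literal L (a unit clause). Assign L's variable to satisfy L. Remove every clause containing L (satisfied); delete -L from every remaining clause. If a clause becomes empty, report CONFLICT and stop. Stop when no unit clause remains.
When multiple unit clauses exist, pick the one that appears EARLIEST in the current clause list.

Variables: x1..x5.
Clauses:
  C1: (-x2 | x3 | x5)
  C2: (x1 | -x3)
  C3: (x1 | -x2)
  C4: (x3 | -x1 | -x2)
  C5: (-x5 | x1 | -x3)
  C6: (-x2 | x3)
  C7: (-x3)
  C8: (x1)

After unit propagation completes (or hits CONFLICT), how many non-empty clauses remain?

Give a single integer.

Answer: 0

Derivation:
unit clause [-3] forces x3=F; simplify:
  drop 3 from [-2, 3, 5] -> [-2, 5]
  drop 3 from [3, -1, -2] -> [-1, -2]
  drop 3 from [-2, 3] -> [-2]
  satisfied 3 clause(s); 5 remain; assigned so far: [3]
unit clause [-2] forces x2=F; simplify:
  satisfied 4 clause(s); 1 remain; assigned so far: [2, 3]
unit clause [1] forces x1=T; simplify:
  satisfied 1 clause(s); 0 remain; assigned so far: [1, 2, 3]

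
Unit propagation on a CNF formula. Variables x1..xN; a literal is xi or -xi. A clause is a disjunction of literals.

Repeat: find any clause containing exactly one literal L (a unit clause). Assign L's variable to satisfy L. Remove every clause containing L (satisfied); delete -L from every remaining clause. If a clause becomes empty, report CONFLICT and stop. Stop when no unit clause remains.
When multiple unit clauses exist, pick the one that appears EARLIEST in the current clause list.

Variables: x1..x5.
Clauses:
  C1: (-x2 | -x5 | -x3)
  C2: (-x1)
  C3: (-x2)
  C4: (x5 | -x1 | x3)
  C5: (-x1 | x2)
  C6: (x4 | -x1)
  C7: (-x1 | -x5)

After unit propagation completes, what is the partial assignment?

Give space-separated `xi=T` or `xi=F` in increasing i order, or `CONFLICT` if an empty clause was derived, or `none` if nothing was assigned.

Answer: x1=F x2=F

Derivation:
unit clause [-1] forces x1=F; simplify:
  satisfied 5 clause(s); 2 remain; assigned so far: [1]
unit clause [-2] forces x2=F; simplify:
  satisfied 2 clause(s); 0 remain; assigned so far: [1, 2]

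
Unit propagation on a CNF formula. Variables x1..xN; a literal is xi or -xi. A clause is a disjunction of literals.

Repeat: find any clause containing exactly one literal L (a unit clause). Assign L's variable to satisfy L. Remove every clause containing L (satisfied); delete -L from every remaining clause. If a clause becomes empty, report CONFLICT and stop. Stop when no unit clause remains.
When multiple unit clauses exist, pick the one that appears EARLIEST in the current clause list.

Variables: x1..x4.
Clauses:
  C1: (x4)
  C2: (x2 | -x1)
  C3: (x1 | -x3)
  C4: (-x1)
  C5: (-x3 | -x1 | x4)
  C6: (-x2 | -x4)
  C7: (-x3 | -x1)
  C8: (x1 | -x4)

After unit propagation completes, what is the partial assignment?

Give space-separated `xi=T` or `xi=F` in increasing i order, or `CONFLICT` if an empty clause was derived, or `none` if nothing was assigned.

unit clause [4] forces x4=T; simplify:
  drop -4 from [-2, -4] -> [-2]
  drop -4 from [1, -4] -> [1]
  satisfied 2 clause(s); 6 remain; assigned so far: [4]
unit clause [-1] forces x1=F; simplify:
  drop 1 from [1, -3] -> [-3]
  drop 1 from [1] -> [] (empty!)
  satisfied 3 clause(s); 3 remain; assigned so far: [1, 4]
CONFLICT (empty clause)

Answer: CONFLICT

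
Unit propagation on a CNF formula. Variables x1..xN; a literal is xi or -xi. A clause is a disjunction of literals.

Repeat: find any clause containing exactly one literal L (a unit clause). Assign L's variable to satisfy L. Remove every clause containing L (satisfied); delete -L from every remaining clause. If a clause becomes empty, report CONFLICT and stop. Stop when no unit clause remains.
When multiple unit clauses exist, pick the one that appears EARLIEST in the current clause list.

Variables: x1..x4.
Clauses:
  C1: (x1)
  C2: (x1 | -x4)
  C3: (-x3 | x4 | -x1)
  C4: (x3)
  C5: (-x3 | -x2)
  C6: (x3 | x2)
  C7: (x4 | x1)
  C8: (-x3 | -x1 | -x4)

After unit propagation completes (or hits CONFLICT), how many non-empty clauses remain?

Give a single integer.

unit clause [1] forces x1=T; simplify:
  drop -1 from [-3, 4, -1] -> [-3, 4]
  drop -1 from [-3, -1, -4] -> [-3, -4]
  satisfied 3 clause(s); 5 remain; assigned so far: [1]
unit clause [3] forces x3=T; simplify:
  drop -3 from [-3, 4] -> [4]
  drop -3 from [-3, -2] -> [-2]
  drop -3 from [-3, -4] -> [-4]
  satisfied 2 clause(s); 3 remain; assigned so far: [1, 3]
unit clause [4] forces x4=T; simplify:
  drop -4 from [-4] -> [] (empty!)
  satisfied 1 clause(s); 2 remain; assigned so far: [1, 3, 4]
CONFLICT (empty clause)

Answer: 1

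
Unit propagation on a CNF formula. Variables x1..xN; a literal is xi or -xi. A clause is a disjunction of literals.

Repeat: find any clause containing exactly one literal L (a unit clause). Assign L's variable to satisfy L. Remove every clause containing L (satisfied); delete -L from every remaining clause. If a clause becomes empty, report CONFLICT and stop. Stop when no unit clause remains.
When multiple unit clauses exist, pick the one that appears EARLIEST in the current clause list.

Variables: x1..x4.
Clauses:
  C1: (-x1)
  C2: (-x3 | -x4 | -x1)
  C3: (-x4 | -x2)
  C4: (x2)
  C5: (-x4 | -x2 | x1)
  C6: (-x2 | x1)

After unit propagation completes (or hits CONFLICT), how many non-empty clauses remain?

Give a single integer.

Answer: 2

Derivation:
unit clause [-1] forces x1=F; simplify:
  drop 1 from [-4, -2, 1] -> [-4, -2]
  drop 1 from [-2, 1] -> [-2]
  satisfied 2 clause(s); 4 remain; assigned so far: [1]
unit clause [2] forces x2=T; simplify:
  drop -2 from [-4, -2] -> [-4]
  drop -2 from [-4, -2] -> [-4]
  drop -2 from [-2] -> [] (empty!)
  satisfied 1 clause(s); 3 remain; assigned so far: [1, 2]
CONFLICT (empty clause)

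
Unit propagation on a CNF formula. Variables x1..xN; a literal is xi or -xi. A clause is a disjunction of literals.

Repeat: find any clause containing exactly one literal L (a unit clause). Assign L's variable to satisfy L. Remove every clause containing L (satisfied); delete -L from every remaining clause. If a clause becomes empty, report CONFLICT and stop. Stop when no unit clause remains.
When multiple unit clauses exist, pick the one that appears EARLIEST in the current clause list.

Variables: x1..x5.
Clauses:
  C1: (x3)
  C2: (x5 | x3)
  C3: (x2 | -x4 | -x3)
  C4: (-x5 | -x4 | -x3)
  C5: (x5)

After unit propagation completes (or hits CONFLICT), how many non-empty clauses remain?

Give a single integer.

Answer: 0

Derivation:
unit clause [3] forces x3=T; simplify:
  drop -3 from [2, -4, -3] -> [2, -4]
  drop -3 from [-5, -4, -3] -> [-5, -4]
  satisfied 2 clause(s); 3 remain; assigned so far: [3]
unit clause [5] forces x5=T; simplify:
  drop -5 from [-5, -4] -> [-4]
  satisfied 1 clause(s); 2 remain; assigned so far: [3, 5]
unit clause [-4] forces x4=F; simplify:
  satisfied 2 clause(s); 0 remain; assigned so far: [3, 4, 5]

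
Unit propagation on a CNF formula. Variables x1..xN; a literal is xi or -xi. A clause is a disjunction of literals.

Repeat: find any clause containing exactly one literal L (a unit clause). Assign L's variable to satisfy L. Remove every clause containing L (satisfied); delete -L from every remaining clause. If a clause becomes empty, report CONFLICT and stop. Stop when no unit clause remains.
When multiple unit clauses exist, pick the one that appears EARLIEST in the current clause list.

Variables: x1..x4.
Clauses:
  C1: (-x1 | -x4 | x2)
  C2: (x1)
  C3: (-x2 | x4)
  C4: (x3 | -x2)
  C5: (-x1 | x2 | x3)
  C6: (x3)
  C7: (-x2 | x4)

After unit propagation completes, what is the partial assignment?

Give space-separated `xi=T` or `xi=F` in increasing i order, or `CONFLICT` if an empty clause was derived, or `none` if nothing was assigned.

unit clause [1] forces x1=T; simplify:
  drop -1 from [-1, -4, 2] -> [-4, 2]
  drop -1 from [-1, 2, 3] -> [2, 3]
  satisfied 1 clause(s); 6 remain; assigned so far: [1]
unit clause [3] forces x3=T; simplify:
  satisfied 3 clause(s); 3 remain; assigned so far: [1, 3]

Answer: x1=T x3=T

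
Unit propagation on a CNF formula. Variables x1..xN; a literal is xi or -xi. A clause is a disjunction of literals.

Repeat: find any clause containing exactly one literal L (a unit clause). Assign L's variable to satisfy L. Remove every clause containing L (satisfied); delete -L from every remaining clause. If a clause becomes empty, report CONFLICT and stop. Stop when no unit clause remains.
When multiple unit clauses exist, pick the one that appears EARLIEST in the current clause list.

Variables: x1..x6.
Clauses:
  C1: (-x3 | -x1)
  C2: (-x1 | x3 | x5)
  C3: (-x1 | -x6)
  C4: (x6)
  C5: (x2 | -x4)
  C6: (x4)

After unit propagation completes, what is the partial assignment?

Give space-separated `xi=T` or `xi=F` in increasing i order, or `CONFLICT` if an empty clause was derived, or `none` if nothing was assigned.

unit clause [6] forces x6=T; simplify:
  drop -6 from [-1, -6] -> [-1]
  satisfied 1 clause(s); 5 remain; assigned so far: [6]
unit clause [-1] forces x1=F; simplify:
  satisfied 3 clause(s); 2 remain; assigned so far: [1, 6]
unit clause [4] forces x4=T; simplify:
  drop -4 from [2, -4] -> [2]
  satisfied 1 clause(s); 1 remain; assigned so far: [1, 4, 6]
unit clause [2] forces x2=T; simplify:
  satisfied 1 clause(s); 0 remain; assigned so far: [1, 2, 4, 6]

Answer: x1=F x2=T x4=T x6=T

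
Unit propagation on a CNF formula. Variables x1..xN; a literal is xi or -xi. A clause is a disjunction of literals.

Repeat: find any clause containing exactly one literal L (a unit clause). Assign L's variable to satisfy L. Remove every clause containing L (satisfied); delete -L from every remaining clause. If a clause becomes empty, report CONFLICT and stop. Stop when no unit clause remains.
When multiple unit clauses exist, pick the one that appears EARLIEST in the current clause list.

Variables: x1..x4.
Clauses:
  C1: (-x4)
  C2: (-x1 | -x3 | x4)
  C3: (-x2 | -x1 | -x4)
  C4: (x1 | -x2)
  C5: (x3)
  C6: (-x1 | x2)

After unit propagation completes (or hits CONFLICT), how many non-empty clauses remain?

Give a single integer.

Answer: 0

Derivation:
unit clause [-4] forces x4=F; simplify:
  drop 4 from [-1, -3, 4] -> [-1, -3]
  satisfied 2 clause(s); 4 remain; assigned so far: [4]
unit clause [3] forces x3=T; simplify:
  drop -3 from [-1, -3] -> [-1]
  satisfied 1 clause(s); 3 remain; assigned so far: [3, 4]
unit clause [-1] forces x1=F; simplify:
  drop 1 from [1, -2] -> [-2]
  satisfied 2 clause(s); 1 remain; assigned so far: [1, 3, 4]
unit clause [-2] forces x2=F; simplify:
  satisfied 1 clause(s); 0 remain; assigned so far: [1, 2, 3, 4]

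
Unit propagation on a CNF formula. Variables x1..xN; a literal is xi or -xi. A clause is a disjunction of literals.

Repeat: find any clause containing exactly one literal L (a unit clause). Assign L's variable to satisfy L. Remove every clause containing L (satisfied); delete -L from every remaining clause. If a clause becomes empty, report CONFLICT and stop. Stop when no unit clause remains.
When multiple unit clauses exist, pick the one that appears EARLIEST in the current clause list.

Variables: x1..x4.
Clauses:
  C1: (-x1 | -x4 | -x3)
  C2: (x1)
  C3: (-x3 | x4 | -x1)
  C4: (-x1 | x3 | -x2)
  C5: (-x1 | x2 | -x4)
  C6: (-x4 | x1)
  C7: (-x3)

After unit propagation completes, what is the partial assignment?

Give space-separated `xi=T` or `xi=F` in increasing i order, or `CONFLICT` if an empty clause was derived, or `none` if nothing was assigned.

unit clause [1] forces x1=T; simplify:
  drop -1 from [-1, -4, -3] -> [-4, -3]
  drop -1 from [-3, 4, -1] -> [-3, 4]
  drop -1 from [-1, 3, -2] -> [3, -2]
  drop -1 from [-1, 2, -4] -> [2, -4]
  satisfied 2 clause(s); 5 remain; assigned so far: [1]
unit clause [-3] forces x3=F; simplify:
  drop 3 from [3, -2] -> [-2]
  satisfied 3 clause(s); 2 remain; assigned so far: [1, 3]
unit clause [-2] forces x2=F; simplify:
  drop 2 from [2, -4] -> [-4]
  satisfied 1 clause(s); 1 remain; assigned so far: [1, 2, 3]
unit clause [-4] forces x4=F; simplify:
  satisfied 1 clause(s); 0 remain; assigned so far: [1, 2, 3, 4]

Answer: x1=T x2=F x3=F x4=F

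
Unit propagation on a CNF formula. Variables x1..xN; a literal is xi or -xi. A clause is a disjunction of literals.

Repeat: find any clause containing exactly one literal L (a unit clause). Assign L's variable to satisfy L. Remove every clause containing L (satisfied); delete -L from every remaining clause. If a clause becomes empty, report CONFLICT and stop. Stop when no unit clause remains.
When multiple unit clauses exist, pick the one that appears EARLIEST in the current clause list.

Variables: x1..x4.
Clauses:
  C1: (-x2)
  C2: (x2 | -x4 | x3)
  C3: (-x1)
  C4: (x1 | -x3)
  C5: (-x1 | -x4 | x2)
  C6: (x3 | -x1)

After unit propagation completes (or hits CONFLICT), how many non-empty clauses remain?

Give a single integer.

Answer: 0

Derivation:
unit clause [-2] forces x2=F; simplify:
  drop 2 from [2, -4, 3] -> [-4, 3]
  drop 2 from [-1, -4, 2] -> [-1, -4]
  satisfied 1 clause(s); 5 remain; assigned so far: [2]
unit clause [-1] forces x1=F; simplify:
  drop 1 from [1, -3] -> [-3]
  satisfied 3 clause(s); 2 remain; assigned so far: [1, 2]
unit clause [-3] forces x3=F; simplify:
  drop 3 from [-4, 3] -> [-4]
  satisfied 1 clause(s); 1 remain; assigned so far: [1, 2, 3]
unit clause [-4] forces x4=F; simplify:
  satisfied 1 clause(s); 0 remain; assigned so far: [1, 2, 3, 4]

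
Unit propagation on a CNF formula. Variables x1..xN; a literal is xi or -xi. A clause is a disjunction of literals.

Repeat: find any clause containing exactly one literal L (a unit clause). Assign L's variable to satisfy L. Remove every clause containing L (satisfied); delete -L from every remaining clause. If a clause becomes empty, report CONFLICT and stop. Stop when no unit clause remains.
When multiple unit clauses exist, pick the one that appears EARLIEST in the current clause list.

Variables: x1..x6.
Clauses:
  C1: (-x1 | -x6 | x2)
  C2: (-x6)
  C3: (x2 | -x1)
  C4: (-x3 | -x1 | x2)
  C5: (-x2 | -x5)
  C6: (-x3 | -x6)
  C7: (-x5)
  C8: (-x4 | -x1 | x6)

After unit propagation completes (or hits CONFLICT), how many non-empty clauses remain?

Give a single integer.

unit clause [-6] forces x6=F; simplify:
  drop 6 from [-4, -1, 6] -> [-4, -1]
  satisfied 3 clause(s); 5 remain; assigned so far: [6]
unit clause [-5] forces x5=F; simplify:
  satisfied 2 clause(s); 3 remain; assigned so far: [5, 6]

Answer: 3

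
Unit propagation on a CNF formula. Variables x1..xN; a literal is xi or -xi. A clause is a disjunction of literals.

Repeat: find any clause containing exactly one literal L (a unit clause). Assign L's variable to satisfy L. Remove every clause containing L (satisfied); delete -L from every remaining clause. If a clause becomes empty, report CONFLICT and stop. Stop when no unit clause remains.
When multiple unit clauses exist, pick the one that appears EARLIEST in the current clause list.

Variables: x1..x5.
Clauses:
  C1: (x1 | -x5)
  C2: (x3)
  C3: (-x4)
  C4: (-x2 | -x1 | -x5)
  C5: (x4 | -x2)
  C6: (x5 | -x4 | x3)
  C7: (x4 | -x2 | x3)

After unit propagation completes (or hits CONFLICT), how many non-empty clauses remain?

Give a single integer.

unit clause [3] forces x3=T; simplify:
  satisfied 3 clause(s); 4 remain; assigned so far: [3]
unit clause [-4] forces x4=F; simplify:
  drop 4 from [4, -2] -> [-2]
  satisfied 1 clause(s); 3 remain; assigned so far: [3, 4]
unit clause [-2] forces x2=F; simplify:
  satisfied 2 clause(s); 1 remain; assigned so far: [2, 3, 4]

Answer: 1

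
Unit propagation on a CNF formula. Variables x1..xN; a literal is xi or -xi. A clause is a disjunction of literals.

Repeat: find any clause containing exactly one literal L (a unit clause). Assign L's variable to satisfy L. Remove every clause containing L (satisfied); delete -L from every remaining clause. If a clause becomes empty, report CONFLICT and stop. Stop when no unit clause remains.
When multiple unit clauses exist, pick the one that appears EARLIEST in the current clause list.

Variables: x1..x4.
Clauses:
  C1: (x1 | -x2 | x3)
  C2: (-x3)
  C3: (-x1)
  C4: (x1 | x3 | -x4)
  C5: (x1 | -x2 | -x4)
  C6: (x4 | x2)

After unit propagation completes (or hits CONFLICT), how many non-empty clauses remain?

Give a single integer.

unit clause [-3] forces x3=F; simplify:
  drop 3 from [1, -2, 3] -> [1, -2]
  drop 3 from [1, 3, -4] -> [1, -4]
  satisfied 1 clause(s); 5 remain; assigned so far: [3]
unit clause [-1] forces x1=F; simplify:
  drop 1 from [1, -2] -> [-2]
  drop 1 from [1, -4] -> [-4]
  drop 1 from [1, -2, -4] -> [-2, -4]
  satisfied 1 clause(s); 4 remain; assigned so far: [1, 3]
unit clause [-2] forces x2=F; simplify:
  drop 2 from [4, 2] -> [4]
  satisfied 2 clause(s); 2 remain; assigned so far: [1, 2, 3]
unit clause [-4] forces x4=F; simplify:
  drop 4 from [4] -> [] (empty!)
  satisfied 1 clause(s); 1 remain; assigned so far: [1, 2, 3, 4]
CONFLICT (empty clause)

Answer: 0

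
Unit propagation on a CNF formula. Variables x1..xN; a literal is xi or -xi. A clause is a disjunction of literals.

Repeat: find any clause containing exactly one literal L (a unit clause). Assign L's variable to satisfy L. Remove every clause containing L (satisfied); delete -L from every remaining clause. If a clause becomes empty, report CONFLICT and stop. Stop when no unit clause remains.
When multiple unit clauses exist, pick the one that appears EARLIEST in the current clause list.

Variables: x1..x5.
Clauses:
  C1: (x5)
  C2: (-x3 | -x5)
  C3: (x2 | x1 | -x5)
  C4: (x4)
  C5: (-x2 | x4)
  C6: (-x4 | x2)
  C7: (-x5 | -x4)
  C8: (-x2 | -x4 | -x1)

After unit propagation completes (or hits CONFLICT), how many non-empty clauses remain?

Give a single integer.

Answer: 3

Derivation:
unit clause [5] forces x5=T; simplify:
  drop -5 from [-3, -5] -> [-3]
  drop -5 from [2, 1, -5] -> [2, 1]
  drop -5 from [-5, -4] -> [-4]
  satisfied 1 clause(s); 7 remain; assigned so far: [5]
unit clause [-3] forces x3=F; simplify:
  satisfied 1 clause(s); 6 remain; assigned so far: [3, 5]
unit clause [4] forces x4=T; simplify:
  drop -4 from [-4, 2] -> [2]
  drop -4 from [-4] -> [] (empty!)
  drop -4 from [-2, -4, -1] -> [-2, -1]
  satisfied 2 clause(s); 4 remain; assigned so far: [3, 4, 5]
CONFLICT (empty clause)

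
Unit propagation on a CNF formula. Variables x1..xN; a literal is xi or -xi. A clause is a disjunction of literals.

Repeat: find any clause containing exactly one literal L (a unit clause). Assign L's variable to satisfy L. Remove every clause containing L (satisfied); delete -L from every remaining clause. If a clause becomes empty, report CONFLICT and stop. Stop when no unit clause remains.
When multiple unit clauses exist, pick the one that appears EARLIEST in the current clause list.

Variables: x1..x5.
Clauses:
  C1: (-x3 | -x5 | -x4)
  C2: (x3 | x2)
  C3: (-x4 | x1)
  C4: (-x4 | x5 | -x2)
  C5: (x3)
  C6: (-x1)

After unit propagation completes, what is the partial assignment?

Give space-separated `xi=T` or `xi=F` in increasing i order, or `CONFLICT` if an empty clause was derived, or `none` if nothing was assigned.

unit clause [3] forces x3=T; simplify:
  drop -3 from [-3, -5, -4] -> [-5, -4]
  satisfied 2 clause(s); 4 remain; assigned so far: [3]
unit clause [-1] forces x1=F; simplify:
  drop 1 from [-4, 1] -> [-4]
  satisfied 1 clause(s); 3 remain; assigned so far: [1, 3]
unit clause [-4] forces x4=F; simplify:
  satisfied 3 clause(s); 0 remain; assigned so far: [1, 3, 4]

Answer: x1=F x3=T x4=F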